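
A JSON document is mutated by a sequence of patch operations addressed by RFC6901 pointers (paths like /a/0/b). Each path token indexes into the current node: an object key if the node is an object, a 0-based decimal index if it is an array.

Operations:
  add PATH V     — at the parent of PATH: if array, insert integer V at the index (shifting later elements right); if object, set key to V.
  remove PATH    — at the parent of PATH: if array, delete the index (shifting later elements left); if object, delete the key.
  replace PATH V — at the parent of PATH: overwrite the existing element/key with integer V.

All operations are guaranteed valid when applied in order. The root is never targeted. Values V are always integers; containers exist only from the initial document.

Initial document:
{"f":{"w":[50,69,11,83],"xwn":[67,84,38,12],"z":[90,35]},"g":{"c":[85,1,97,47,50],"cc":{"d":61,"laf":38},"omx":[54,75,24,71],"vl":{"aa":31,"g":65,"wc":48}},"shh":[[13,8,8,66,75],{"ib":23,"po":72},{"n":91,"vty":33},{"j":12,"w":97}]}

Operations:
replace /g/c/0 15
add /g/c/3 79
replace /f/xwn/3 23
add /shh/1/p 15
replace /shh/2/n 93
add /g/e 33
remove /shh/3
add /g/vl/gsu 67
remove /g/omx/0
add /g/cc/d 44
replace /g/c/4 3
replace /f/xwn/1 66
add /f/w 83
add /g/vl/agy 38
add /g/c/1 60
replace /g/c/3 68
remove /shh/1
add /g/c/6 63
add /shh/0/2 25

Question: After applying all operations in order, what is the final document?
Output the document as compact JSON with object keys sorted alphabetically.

Answer: {"f":{"w":83,"xwn":[67,66,38,23],"z":[90,35]},"g":{"c":[15,60,1,68,79,3,63,50],"cc":{"d":44,"laf":38},"e":33,"omx":[75,24,71],"vl":{"aa":31,"agy":38,"g":65,"gsu":67,"wc":48}},"shh":[[13,8,25,8,66,75],{"n":93,"vty":33}]}

Derivation:
After op 1 (replace /g/c/0 15): {"f":{"w":[50,69,11,83],"xwn":[67,84,38,12],"z":[90,35]},"g":{"c":[15,1,97,47,50],"cc":{"d":61,"laf":38},"omx":[54,75,24,71],"vl":{"aa":31,"g":65,"wc":48}},"shh":[[13,8,8,66,75],{"ib":23,"po":72},{"n":91,"vty":33},{"j":12,"w":97}]}
After op 2 (add /g/c/3 79): {"f":{"w":[50,69,11,83],"xwn":[67,84,38,12],"z":[90,35]},"g":{"c":[15,1,97,79,47,50],"cc":{"d":61,"laf":38},"omx":[54,75,24,71],"vl":{"aa":31,"g":65,"wc":48}},"shh":[[13,8,8,66,75],{"ib":23,"po":72},{"n":91,"vty":33},{"j":12,"w":97}]}
After op 3 (replace /f/xwn/3 23): {"f":{"w":[50,69,11,83],"xwn":[67,84,38,23],"z":[90,35]},"g":{"c":[15,1,97,79,47,50],"cc":{"d":61,"laf":38},"omx":[54,75,24,71],"vl":{"aa":31,"g":65,"wc":48}},"shh":[[13,8,8,66,75],{"ib":23,"po":72},{"n":91,"vty":33},{"j":12,"w":97}]}
After op 4 (add /shh/1/p 15): {"f":{"w":[50,69,11,83],"xwn":[67,84,38,23],"z":[90,35]},"g":{"c":[15,1,97,79,47,50],"cc":{"d":61,"laf":38},"omx":[54,75,24,71],"vl":{"aa":31,"g":65,"wc":48}},"shh":[[13,8,8,66,75],{"ib":23,"p":15,"po":72},{"n":91,"vty":33},{"j":12,"w":97}]}
After op 5 (replace /shh/2/n 93): {"f":{"w":[50,69,11,83],"xwn":[67,84,38,23],"z":[90,35]},"g":{"c":[15,1,97,79,47,50],"cc":{"d":61,"laf":38},"omx":[54,75,24,71],"vl":{"aa":31,"g":65,"wc":48}},"shh":[[13,8,8,66,75],{"ib":23,"p":15,"po":72},{"n":93,"vty":33},{"j":12,"w":97}]}
After op 6 (add /g/e 33): {"f":{"w":[50,69,11,83],"xwn":[67,84,38,23],"z":[90,35]},"g":{"c":[15,1,97,79,47,50],"cc":{"d":61,"laf":38},"e":33,"omx":[54,75,24,71],"vl":{"aa":31,"g":65,"wc":48}},"shh":[[13,8,8,66,75],{"ib":23,"p":15,"po":72},{"n":93,"vty":33},{"j":12,"w":97}]}
After op 7 (remove /shh/3): {"f":{"w":[50,69,11,83],"xwn":[67,84,38,23],"z":[90,35]},"g":{"c":[15,1,97,79,47,50],"cc":{"d":61,"laf":38},"e":33,"omx":[54,75,24,71],"vl":{"aa":31,"g":65,"wc":48}},"shh":[[13,8,8,66,75],{"ib":23,"p":15,"po":72},{"n":93,"vty":33}]}
After op 8 (add /g/vl/gsu 67): {"f":{"w":[50,69,11,83],"xwn":[67,84,38,23],"z":[90,35]},"g":{"c":[15,1,97,79,47,50],"cc":{"d":61,"laf":38},"e":33,"omx":[54,75,24,71],"vl":{"aa":31,"g":65,"gsu":67,"wc":48}},"shh":[[13,8,8,66,75],{"ib":23,"p":15,"po":72},{"n":93,"vty":33}]}
After op 9 (remove /g/omx/0): {"f":{"w":[50,69,11,83],"xwn":[67,84,38,23],"z":[90,35]},"g":{"c":[15,1,97,79,47,50],"cc":{"d":61,"laf":38},"e":33,"omx":[75,24,71],"vl":{"aa":31,"g":65,"gsu":67,"wc":48}},"shh":[[13,8,8,66,75],{"ib":23,"p":15,"po":72},{"n":93,"vty":33}]}
After op 10 (add /g/cc/d 44): {"f":{"w":[50,69,11,83],"xwn":[67,84,38,23],"z":[90,35]},"g":{"c":[15,1,97,79,47,50],"cc":{"d":44,"laf":38},"e":33,"omx":[75,24,71],"vl":{"aa":31,"g":65,"gsu":67,"wc":48}},"shh":[[13,8,8,66,75],{"ib":23,"p":15,"po":72},{"n":93,"vty":33}]}
After op 11 (replace /g/c/4 3): {"f":{"w":[50,69,11,83],"xwn":[67,84,38,23],"z":[90,35]},"g":{"c":[15,1,97,79,3,50],"cc":{"d":44,"laf":38},"e":33,"omx":[75,24,71],"vl":{"aa":31,"g":65,"gsu":67,"wc":48}},"shh":[[13,8,8,66,75],{"ib":23,"p":15,"po":72},{"n":93,"vty":33}]}
After op 12 (replace /f/xwn/1 66): {"f":{"w":[50,69,11,83],"xwn":[67,66,38,23],"z":[90,35]},"g":{"c":[15,1,97,79,3,50],"cc":{"d":44,"laf":38},"e":33,"omx":[75,24,71],"vl":{"aa":31,"g":65,"gsu":67,"wc":48}},"shh":[[13,8,8,66,75],{"ib":23,"p":15,"po":72},{"n":93,"vty":33}]}
After op 13 (add /f/w 83): {"f":{"w":83,"xwn":[67,66,38,23],"z":[90,35]},"g":{"c":[15,1,97,79,3,50],"cc":{"d":44,"laf":38},"e":33,"omx":[75,24,71],"vl":{"aa":31,"g":65,"gsu":67,"wc":48}},"shh":[[13,8,8,66,75],{"ib":23,"p":15,"po":72},{"n":93,"vty":33}]}
After op 14 (add /g/vl/agy 38): {"f":{"w":83,"xwn":[67,66,38,23],"z":[90,35]},"g":{"c":[15,1,97,79,3,50],"cc":{"d":44,"laf":38},"e":33,"omx":[75,24,71],"vl":{"aa":31,"agy":38,"g":65,"gsu":67,"wc":48}},"shh":[[13,8,8,66,75],{"ib":23,"p":15,"po":72},{"n":93,"vty":33}]}
After op 15 (add /g/c/1 60): {"f":{"w":83,"xwn":[67,66,38,23],"z":[90,35]},"g":{"c":[15,60,1,97,79,3,50],"cc":{"d":44,"laf":38},"e":33,"omx":[75,24,71],"vl":{"aa":31,"agy":38,"g":65,"gsu":67,"wc":48}},"shh":[[13,8,8,66,75],{"ib":23,"p":15,"po":72},{"n":93,"vty":33}]}
After op 16 (replace /g/c/3 68): {"f":{"w":83,"xwn":[67,66,38,23],"z":[90,35]},"g":{"c":[15,60,1,68,79,3,50],"cc":{"d":44,"laf":38},"e":33,"omx":[75,24,71],"vl":{"aa":31,"agy":38,"g":65,"gsu":67,"wc":48}},"shh":[[13,8,8,66,75],{"ib":23,"p":15,"po":72},{"n":93,"vty":33}]}
After op 17 (remove /shh/1): {"f":{"w":83,"xwn":[67,66,38,23],"z":[90,35]},"g":{"c":[15,60,1,68,79,3,50],"cc":{"d":44,"laf":38},"e":33,"omx":[75,24,71],"vl":{"aa":31,"agy":38,"g":65,"gsu":67,"wc":48}},"shh":[[13,8,8,66,75],{"n":93,"vty":33}]}
After op 18 (add /g/c/6 63): {"f":{"w":83,"xwn":[67,66,38,23],"z":[90,35]},"g":{"c":[15,60,1,68,79,3,63,50],"cc":{"d":44,"laf":38},"e":33,"omx":[75,24,71],"vl":{"aa":31,"agy":38,"g":65,"gsu":67,"wc":48}},"shh":[[13,8,8,66,75],{"n":93,"vty":33}]}
After op 19 (add /shh/0/2 25): {"f":{"w":83,"xwn":[67,66,38,23],"z":[90,35]},"g":{"c":[15,60,1,68,79,3,63,50],"cc":{"d":44,"laf":38},"e":33,"omx":[75,24,71],"vl":{"aa":31,"agy":38,"g":65,"gsu":67,"wc":48}},"shh":[[13,8,25,8,66,75],{"n":93,"vty":33}]}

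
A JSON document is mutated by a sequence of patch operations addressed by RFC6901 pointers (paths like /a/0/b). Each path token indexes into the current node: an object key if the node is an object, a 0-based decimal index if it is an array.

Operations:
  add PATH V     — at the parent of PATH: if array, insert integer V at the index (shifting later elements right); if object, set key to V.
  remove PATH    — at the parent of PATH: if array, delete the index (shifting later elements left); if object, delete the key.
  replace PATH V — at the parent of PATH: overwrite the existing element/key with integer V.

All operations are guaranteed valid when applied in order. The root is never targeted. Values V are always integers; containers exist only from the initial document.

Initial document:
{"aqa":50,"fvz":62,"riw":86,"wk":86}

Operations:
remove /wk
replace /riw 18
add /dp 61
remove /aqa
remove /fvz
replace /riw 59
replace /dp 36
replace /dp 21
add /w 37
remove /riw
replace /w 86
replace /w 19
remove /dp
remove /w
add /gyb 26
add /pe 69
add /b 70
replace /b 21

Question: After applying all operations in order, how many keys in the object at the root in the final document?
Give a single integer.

After op 1 (remove /wk): {"aqa":50,"fvz":62,"riw":86}
After op 2 (replace /riw 18): {"aqa":50,"fvz":62,"riw":18}
After op 3 (add /dp 61): {"aqa":50,"dp":61,"fvz":62,"riw":18}
After op 4 (remove /aqa): {"dp":61,"fvz":62,"riw":18}
After op 5 (remove /fvz): {"dp":61,"riw":18}
After op 6 (replace /riw 59): {"dp":61,"riw":59}
After op 7 (replace /dp 36): {"dp":36,"riw":59}
After op 8 (replace /dp 21): {"dp":21,"riw":59}
After op 9 (add /w 37): {"dp":21,"riw":59,"w":37}
After op 10 (remove /riw): {"dp":21,"w":37}
After op 11 (replace /w 86): {"dp":21,"w":86}
After op 12 (replace /w 19): {"dp":21,"w":19}
After op 13 (remove /dp): {"w":19}
After op 14 (remove /w): {}
After op 15 (add /gyb 26): {"gyb":26}
After op 16 (add /pe 69): {"gyb":26,"pe":69}
After op 17 (add /b 70): {"b":70,"gyb":26,"pe":69}
After op 18 (replace /b 21): {"b":21,"gyb":26,"pe":69}
Size at the root: 3

Answer: 3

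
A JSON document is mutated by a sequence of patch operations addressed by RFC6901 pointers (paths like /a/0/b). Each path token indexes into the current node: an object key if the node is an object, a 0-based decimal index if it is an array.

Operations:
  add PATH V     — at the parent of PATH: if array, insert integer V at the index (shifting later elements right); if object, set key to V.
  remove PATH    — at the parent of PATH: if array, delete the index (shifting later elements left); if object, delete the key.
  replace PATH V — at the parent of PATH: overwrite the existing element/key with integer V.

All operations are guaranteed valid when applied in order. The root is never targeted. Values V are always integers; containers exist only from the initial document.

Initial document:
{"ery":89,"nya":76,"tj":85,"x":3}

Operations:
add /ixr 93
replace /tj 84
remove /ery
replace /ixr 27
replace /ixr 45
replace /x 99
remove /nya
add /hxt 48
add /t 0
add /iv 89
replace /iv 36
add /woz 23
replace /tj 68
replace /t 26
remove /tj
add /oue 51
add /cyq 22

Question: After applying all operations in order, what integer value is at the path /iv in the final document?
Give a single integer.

Answer: 36

Derivation:
After op 1 (add /ixr 93): {"ery":89,"ixr":93,"nya":76,"tj":85,"x":3}
After op 2 (replace /tj 84): {"ery":89,"ixr":93,"nya":76,"tj":84,"x":3}
After op 3 (remove /ery): {"ixr":93,"nya":76,"tj":84,"x":3}
After op 4 (replace /ixr 27): {"ixr":27,"nya":76,"tj":84,"x":3}
After op 5 (replace /ixr 45): {"ixr":45,"nya":76,"tj":84,"x":3}
After op 6 (replace /x 99): {"ixr":45,"nya":76,"tj":84,"x":99}
After op 7 (remove /nya): {"ixr":45,"tj":84,"x":99}
After op 8 (add /hxt 48): {"hxt":48,"ixr":45,"tj":84,"x":99}
After op 9 (add /t 0): {"hxt":48,"ixr":45,"t":0,"tj":84,"x":99}
After op 10 (add /iv 89): {"hxt":48,"iv":89,"ixr":45,"t":0,"tj":84,"x":99}
After op 11 (replace /iv 36): {"hxt":48,"iv":36,"ixr":45,"t":0,"tj":84,"x":99}
After op 12 (add /woz 23): {"hxt":48,"iv":36,"ixr":45,"t":0,"tj":84,"woz":23,"x":99}
After op 13 (replace /tj 68): {"hxt":48,"iv":36,"ixr":45,"t":0,"tj":68,"woz":23,"x":99}
After op 14 (replace /t 26): {"hxt":48,"iv":36,"ixr":45,"t":26,"tj":68,"woz":23,"x":99}
After op 15 (remove /tj): {"hxt":48,"iv":36,"ixr":45,"t":26,"woz":23,"x":99}
After op 16 (add /oue 51): {"hxt":48,"iv":36,"ixr":45,"oue":51,"t":26,"woz":23,"x":99}
After op 17 (add /cyq 22): {"cyq":22,"hxt":48,"iv":36,"ixr":45,"oue":51,"t":26,"woz":23,"x":99}
Value at /iv: 36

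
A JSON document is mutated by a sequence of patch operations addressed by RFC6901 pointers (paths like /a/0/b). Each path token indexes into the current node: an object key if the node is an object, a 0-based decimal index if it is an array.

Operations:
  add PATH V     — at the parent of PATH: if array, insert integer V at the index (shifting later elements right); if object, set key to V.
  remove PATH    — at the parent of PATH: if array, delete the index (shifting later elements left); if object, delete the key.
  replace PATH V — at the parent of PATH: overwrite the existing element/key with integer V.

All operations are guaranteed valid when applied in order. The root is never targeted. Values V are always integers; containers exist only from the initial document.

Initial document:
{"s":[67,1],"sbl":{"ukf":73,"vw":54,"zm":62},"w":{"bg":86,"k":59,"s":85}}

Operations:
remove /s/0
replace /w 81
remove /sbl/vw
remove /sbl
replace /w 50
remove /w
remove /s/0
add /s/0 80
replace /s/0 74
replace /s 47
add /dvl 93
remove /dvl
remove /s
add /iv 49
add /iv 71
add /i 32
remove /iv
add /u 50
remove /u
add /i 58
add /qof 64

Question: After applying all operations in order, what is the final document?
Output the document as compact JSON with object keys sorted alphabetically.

After op 1 (remove /s/0): {"s":[1],"sbl":{"ukf":73,"vw":54,"zm":62},"w":{"bg":86,"k":59,"s":85}}
After op 2 (replace /w 81): {"s":[1],"sbl":{"ukf":73,"vw":54,"zm":62},"w":81}
After op 3 (remove /sbl/vw): {"s":[1],"sbl":{"ukf":73,"zm":62},"w":81}
After op 4 (remove /sbl): {"s":[1],"w":81}
After op 5 (replace /w 50): {"s":[1],"w":50}
After op 6 (remove /w): {"s":[1]}
After op 7 (remove /s/0): {"s":[]}
After op 8 (add /s/0 80): {"s":[80]}
After op 9 (replace /s/0 74): {"s":[74]}
After op 10 (replace /s 47): {"s":47}
After op 11 (add /dvl 93): {"dvl":93,"s":47}
After op 12 (remove /dvl): {"s":47}
After op 13 (remove /s): {}
After op 14 (add /iv 49): {"iv":49}
After op 15 (add /iv 71): {"iv":71}
After op 16 (add /i 32): {"i":32,"iv":71}
After op 17 (remove /iv): {"i":32}
After op 18 (add /u 50): {"i":32,"u":50}
After op 19 (remove /u): {"i":32}
After op 20 (add /i 58): {"i":58}
After op 21 (add /qof 64): {"i":58,"qof":64}

Answer: {"i":58,"qof":64}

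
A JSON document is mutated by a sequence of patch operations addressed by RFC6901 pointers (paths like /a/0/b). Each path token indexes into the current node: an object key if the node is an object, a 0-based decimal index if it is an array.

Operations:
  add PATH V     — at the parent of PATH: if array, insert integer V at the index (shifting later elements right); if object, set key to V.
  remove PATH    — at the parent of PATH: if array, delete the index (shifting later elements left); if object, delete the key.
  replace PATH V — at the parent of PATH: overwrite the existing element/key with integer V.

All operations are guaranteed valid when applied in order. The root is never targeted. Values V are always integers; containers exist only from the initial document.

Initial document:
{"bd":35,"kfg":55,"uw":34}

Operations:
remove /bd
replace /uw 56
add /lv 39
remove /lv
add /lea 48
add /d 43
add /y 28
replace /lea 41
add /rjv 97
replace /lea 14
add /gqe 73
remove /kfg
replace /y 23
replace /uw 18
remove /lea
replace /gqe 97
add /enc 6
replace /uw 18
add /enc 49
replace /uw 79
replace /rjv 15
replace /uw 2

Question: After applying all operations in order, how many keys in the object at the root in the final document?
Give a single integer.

After op 1 (remove /bd): {"kfg":55,"uw":34}
After op 2 (replace /uw 56): {"kfg":55,"uw":56}
After op 3 (add /lv 39): {"kfg":55,"lv":39,"uw":56}
After op 4 (remove /lv): {"kfg":55,"uw":56}
After op 5 (add /lea 48): {"kfg":55,"lea":48,"uw":56}
After op 6 (add /d 43): {"d":43,"kfg":55,"lea":48,"uw":56}
After op 7 (add /y 28): {"d":43,"kfg":55,"lea":48,"uw":56,"y":28}
After op 8 (replace /lea 41): {"d":43,"kfg":55,"lea":41,"uw":56,"y":28}
After op 9 (add /rjv 97): {"d":43,"kfg":55,"lea":41,"rjv":97,"uw":56,"y":28}
After op 10 (replace /lea 14): {"d":43,"kfg":55,"lea":14,"rjv":97,"uw":56,"y":28}
After op 11 (add /gqe 73): {"d":43,"gqe":73,"kfg":55,"lea":14,"rjv":97,"uw":56,"y":28}
After op 12 (remove /kfg): {"d":43,"gqe":73,"lea":14,"rjv":97,"uw":56,"y":28}
After op 13 (replace /y 23): {"d":43,"gqe":73,"lea":14,"rjv":97,"uw":56,"y":23}
After op 14 (replace /uw 18): {"d":43,"gqe":73,"lea":14,"rjv":97,"uw":18,"y":23}
After op 15 (remove /lea): {"d":43,"gqe":73,"rjv":97,"uw":18,"y":23}
After op 16 (replace /gqe 97): {"d":43,"gqe":97,"rjv":97,"uw":18,"y":23}
After op 17 (add /enc 6): {"d":43,"enc":6,"gqe":97,"rjv":97,"uw":18,"y":23}
After op 18 (replace /uw 18): {"d":43,"enc":6,"gqe":97,"rjv":97,"uw":18,"y":23}
After op 19 (add /enc 49): {"d":43,"enc":49,"gqe":97,"rjv":97,"uw":18,"y":23}
After op 20 (replace /uw 79): {"d":43,"enc":49,"gqe":97,"rjv":97,"uw":79,"y":23}
After op 21 (replace /rjv 15): {"d":43,"enc":49,"gqe":97,"rjv":15,"uw":79,"y":23}
After op 22 (replace /uw 2): {"d":43,"enc":49,"gqe":97,"rjv":15,"uw":2,"y":23}
Size at the root: 6

Answer: 6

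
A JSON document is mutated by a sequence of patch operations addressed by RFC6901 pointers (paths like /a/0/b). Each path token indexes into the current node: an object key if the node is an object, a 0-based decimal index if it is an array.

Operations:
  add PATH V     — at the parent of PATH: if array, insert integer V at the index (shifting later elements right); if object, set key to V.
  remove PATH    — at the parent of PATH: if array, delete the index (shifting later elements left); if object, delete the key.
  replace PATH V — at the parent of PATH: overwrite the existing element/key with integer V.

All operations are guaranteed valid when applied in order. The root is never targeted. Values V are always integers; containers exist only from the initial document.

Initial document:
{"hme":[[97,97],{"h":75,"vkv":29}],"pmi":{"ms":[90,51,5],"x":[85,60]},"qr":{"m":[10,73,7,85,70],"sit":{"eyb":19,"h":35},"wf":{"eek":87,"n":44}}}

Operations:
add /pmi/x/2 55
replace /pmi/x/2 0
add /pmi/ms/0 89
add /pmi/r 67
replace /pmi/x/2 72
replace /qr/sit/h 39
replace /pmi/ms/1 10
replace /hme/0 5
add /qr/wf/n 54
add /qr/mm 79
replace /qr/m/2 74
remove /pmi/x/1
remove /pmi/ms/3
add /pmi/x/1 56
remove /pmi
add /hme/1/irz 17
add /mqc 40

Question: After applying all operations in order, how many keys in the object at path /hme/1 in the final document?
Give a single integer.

After op 1 (add /pmi/x/2 55): {"hme":[[97,97],{"h":75,"vkv":29}],"pmi":{"ms":[90,51,5],"x":[85,60,55]},"qr":{"m":[10,73,7,85,70],"sit":{"eyb":19,"h":35},"wf":{"eek":87,"n":44}}}
After op 2 (replace /pmi/x/2 0): {"hme":[[97,97],{"h":75,"vkv":29}],"pmi":{"ms":[90,51,5],"x":[85,60,0]},"qr":{"m":[10,73,7,85,70],"sit":{"eyb":19,"h":35},"wf":{"eek":87,"n":44}}}
After op 3 (add /pmi/ms/0 89): {"hme":[[97,97],{"h":75,"vkv":29}],"pmi":{"ms":[89,90,51,5],"x":[85,60,0]},"qr":{"m":[10,73,7,85,70],"sit":{"eyb":19,"h":35},"wf":{"eek":87,"n":44}}}
After op 4 (add /pmi/r 67): {"hme":[[97,97],{"h":75,"vkv":29}],"pmi":{"ms":[89,90,51,5],"r":67,"x":[85,60,0]},"qr":{"m":[10,73,7,85,70],"sit":{"eyb":19,"h":35},"wf":{"eek":87,"n":44}}}
After op 5 (replace /pmi/x/2 72): {"hme":[[97,97],{"h":75,"vkv":29}],"pmi":{"ms":[89,90,51,5],"r":67,"x":[85,60,72]},"qr":{"m":[10,73,7,85,70],"sit":{"eyb":19,"h":35},"wf":{"eek":87,"n":44}}}
After op 6 (replace /qr/sit/h 39): {"hme":[[97,97],{"h":75,"vkv":29}],"pmi":{"ms":[89,90,51,5],"r":67,"x":[85,60,72]},"qr":{"m":[10,73,7,85,70],"sit":{"eyb":19,"h":39},"wf":{"eek":87,"n":44}}}
After op 7 (replace /pmi/ms/1 10): {"hme":[[97,97],{"h":75,"vkv":29}],"pmi":{"ms":[89,10,51,5],"r":67,"x":[85,60,72]},"qr":{"m":[10,73,7,85,70],"sit":{"eyb":19,"h":39},"wf":{"eek":87,"n":44}}}
After op 8 (replace /hme/0 5): {"hme":[5,{"h":75,"vkv":29}],"pmi":{"ms":[89,10,51,5],"r":67,"x":[85,60,72]},"qr":{"m":[10,73,7,85,70],"sit":{"eyb":19,"h":39},"wf":{"eek":87,"n":44}}}
After op 9 (add /qr/wf/n 54): {"hme":[5,{"h":75,"vkv":29}],"pmi":{"ms":[89,10,51,5],"r":67,"x":[85,60,72]},"qr":{"m":[10,73,7,85,70],"sit":{"eyb":19,"h":39},"wf":{"eek":87,"n":54}}}
After op 10 (add /qr/mm 79): {"hme":[5,{"h":75,"vkv":29}],"pmi":{"ms":[89,10,51,5],"r":67,"x":[85,60,72]},"qr":{"m":[10,73,7,85,70],"mm":79,"sit":{"eyb":19,"h":39},"wf":{"eek":87,"n":54}}}
After op 11 (replace /qr/m/2 74): {"hme":[5,{"h":75,"vkv":29}],"pmi":{"ms":[89,10,51,5],"r":67,"x":[85,60,72]},"qr":{"m":[10,73,74,85,70],"mm":79,"sit":{"eyb":19,"h":39},"wf":{"eek":87,"n":54}}}
After op 12 (remove /pmi/x/1): {"hme":[5,{"h":75,"vkv":29}],"pmi":{"ms":[89,10,51,5],"r":67,"x":[85,72]},"qr":{"m":[10,73,74,85,70],"mm":79,"sit":{"eyb":19,"h":39},"wf":{"eek":87,"n":54}}}
After op 13 (remove /pmi/ms/3): {"hme":[5,{"h":75,"vkv":29}],"pmi":{"ms":[89,10,51],"r":67,"x":[85,72]},"qr":{"m":[10,73,74,85,70],"mm":79,"sit":{"eyb":19,"h":39},"wf":{"eek":87,"n":54}}}
After op 14 (add /pmi/x/1 56): {"hme":[5,{"h":75,"vkv":29}],"pmi":{"ms":[89,10,51],"r":67,"x":[85,56,72]},"qr":{"m":[10,73,74,85,70],"mm":79,"sit":{"eyb":19,"h":39},"wf":{"eek":87,"n":54}}}
After op 15 (remove /pmi): {"hme":[5,{"h":75,"vkv":29}],"qr":{"m":[10,73,74,85,70],"mm":79,"sit":{"eyb":19,"h":39},"wf":{"eek":87,"n":54}}}
After op 16 (add /hme/1/irz 17): {"hme":[5,{"h":75,"irz":17,"vkv":29}],"qr":{"m":[10,73,74,85,70],"mm":79,"sit":{"eyb":19,"h":39},"wf":{"eek":87,"n":54}}}
After op 17 (add /mqc 40): {"hme":[5,{"h":75,"irz":17,"vkv":29}],"mqc":40,"qr":{"m":[10,73,74,85,70],"mm":79,"sit":{"eyb":19,"h":39},"wf":{"eek":87,"n":54}}}
Size at path /hme/1: 3

Answer: 3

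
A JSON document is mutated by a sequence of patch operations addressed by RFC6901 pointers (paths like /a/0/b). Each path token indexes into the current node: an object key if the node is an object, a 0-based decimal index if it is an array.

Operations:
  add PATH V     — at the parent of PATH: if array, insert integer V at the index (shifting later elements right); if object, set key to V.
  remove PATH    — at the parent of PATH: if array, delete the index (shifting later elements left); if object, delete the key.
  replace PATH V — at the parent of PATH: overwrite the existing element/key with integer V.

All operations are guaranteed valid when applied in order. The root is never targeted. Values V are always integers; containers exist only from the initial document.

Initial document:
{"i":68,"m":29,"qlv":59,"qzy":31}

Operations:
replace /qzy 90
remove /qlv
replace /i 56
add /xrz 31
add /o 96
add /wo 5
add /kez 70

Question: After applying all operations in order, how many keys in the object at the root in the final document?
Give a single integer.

Answer: 7

Derivation:
After op 1 (replace /qzy 90): {"i":68,"m":29,"qlv":59,"qzy":90}
After op 2 (remove /qlv): {"i":68,"m":29,"qzy":90}
After op 3 (replace /i 56): {"i":56,"m":29,"qzy":90}
After op 4 (add /xrz 31): {"i":56,"m":29,"qzy":90,"xrz":31}
After op 5 (add /o 96): {"i":56,"m":29,"o":96,"qzy":90,"xrz":31}
After op 6 (add /wo 5): {"i":56,"m":29,"o":96,"qzy":90,"wo":5,"xrz":31}
After op 7 (add /kez 70): {"i":56,"kez":70,"m":29,"o":96,"qzy":90,"wo":5,"xrz":31}
Size at the root: 7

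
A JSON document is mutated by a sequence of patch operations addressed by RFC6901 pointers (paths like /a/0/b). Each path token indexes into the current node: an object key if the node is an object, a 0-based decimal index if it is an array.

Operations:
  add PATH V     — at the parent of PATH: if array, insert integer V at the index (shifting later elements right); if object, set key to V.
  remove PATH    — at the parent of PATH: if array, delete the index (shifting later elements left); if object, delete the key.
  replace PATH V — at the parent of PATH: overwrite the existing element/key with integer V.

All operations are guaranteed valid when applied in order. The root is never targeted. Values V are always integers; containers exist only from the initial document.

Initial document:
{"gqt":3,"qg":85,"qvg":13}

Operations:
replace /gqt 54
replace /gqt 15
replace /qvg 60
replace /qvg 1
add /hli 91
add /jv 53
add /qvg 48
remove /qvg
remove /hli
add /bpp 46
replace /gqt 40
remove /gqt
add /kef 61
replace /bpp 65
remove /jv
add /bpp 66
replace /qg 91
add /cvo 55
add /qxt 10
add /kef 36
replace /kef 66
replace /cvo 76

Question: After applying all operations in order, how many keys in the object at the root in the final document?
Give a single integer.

After op 1 (replace /gqt 54): {"gqt":54,"qg":85,"qvg":13}
After op 2 (replace /gqt 15): {"gqt":15,"qg":85,"qvg":13}
After op 3 (replace /qvg 60): {"gqt":15,"qg":85,"qvg":60}
After op 4 (replace /qvg 1): {"gqt":15,"qg":85,"qvg":1}
After op 5 (add /hli 91): {"gqt":15,"hli":91,"qg":85,"qvg":1}
After op 6 (add /jv 53): {"gqt":15,"hli":91,"jv":53,"qg":85,"qvg":1}
After op 7 (add /qvg 48): {"gqt":15,"hli":91,"jv":53,"qg":85,"qvg":48}
After op 8 (remove /qvg): {"gqt":15,"hli":91,"jv":53,"qg":85}
After op 9 (remove /hli): {"gqt":15,"jv":53,"qg":85}
After op 10 (add /bpp 46): {"bpp":46,"gqt":15,"jv":53,"qg":85}
After op 11 (replace /gqt 40): {"bpp":46,"gqt":40,"jv":53,"qg":85}
After op 12 (remove /gqt): {"bpp":46,"jv":53,"qg":85}
After op 13 (add /kef 61): {"bpp":46,"jv":53,"kef":61,"qg":85}
After op 14 (replace /bpp 65): {"bpp":65,"jv":53,"kef":61,"qg":85}
After op 15 (remove /jv): {"bpp":65,"kef":61,"qg":85}
After op 16 (add /bpp 66): {"bpp":66,"kef":61,"qg":85}
After op 17 (replace /qg 91): {"bpp":66,"kef":61,"qg":91}
After op 18 (add /cvo 55): {"bpp":66,"cvo":55,"kef":61,"qg":91}
After op 19 (add /qxt 10): {"bpp":66,"cvo":55,"kef":61,"qg":91,"qxt":10}
After op 20 (add /kef 36): {"bpp":66,"cvo":55,"kef":36,"qg":91,"qxt":10}
After op 21 (replace /kef 66): {"bpp":66,"cvo":55,"kef":66,"qg":91,"qxt":10}
After op 22 (replace /cvo 76): {"bpp":66,"cvo":76,"kef":66,"qg":91,"qxt":10}
Size at the root: 5

Answer: 5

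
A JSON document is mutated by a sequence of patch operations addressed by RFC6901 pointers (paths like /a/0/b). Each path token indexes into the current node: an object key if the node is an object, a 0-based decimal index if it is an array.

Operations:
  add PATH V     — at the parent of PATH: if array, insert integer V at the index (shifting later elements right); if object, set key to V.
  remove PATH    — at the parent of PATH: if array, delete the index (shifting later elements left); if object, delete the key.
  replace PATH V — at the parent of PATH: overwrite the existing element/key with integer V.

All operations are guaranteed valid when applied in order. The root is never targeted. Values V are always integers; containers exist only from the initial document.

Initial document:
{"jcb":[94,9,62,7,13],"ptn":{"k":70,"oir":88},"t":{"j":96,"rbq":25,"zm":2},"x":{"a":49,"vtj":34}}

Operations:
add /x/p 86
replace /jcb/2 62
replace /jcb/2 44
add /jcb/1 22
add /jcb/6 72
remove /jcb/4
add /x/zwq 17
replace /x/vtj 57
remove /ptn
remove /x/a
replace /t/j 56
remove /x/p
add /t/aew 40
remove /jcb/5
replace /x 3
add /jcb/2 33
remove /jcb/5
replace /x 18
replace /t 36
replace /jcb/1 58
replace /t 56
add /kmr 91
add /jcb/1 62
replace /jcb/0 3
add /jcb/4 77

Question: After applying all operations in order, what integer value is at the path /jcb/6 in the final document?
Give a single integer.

After op 1 (add /x/p 86): {"jcb":[94,9,62,7,13],"ptn":{"k":70,"oir":88},"t":{"j":96,"rbq":25,"zm":2},"x":{"a":49,"p":86,"vtj":34}}
After op 2 (replace /jcb/2 62): {"jcb":[94,9,62,7,13],"ptn":{"k":70,"oir":88},"t":{"j":96,"rbq":25,"zm":2},"x":{"a":49,"p":86,"vtj":34}}
After op 3 (replace /jcb/2 44): {"jcb":[94,9,44,7,13],"ptn":{"k":70,"oir":88},"t":{"j":96,"rbq":25,"zm":2},"x":{"a":49,"p":86,"vtj":34}}
After op 4 (add /jcb/1 22): {"jcb":[94,22,9,44,7,13],"ptn":{"k":70,"oir":88},"t":{"j":96,"rbq":25,"zm":2},"x":{"a":49,"p":86,"vtj":34}}
After op 5 (add /jcb/6 72): {"jcb":[94,22,9,44,7,13,72],"ptn":{"k":70,"oir":88},"t":{"j":96,"rbq":25,"zm":2},"x":{"a":49,"p":86,"vtj":34}}
After op 6 (remove /jcb/4): {"jcb":[94,22,9,44,13,72],"ptn":{"k":70,"oir":88},"t":{"j":96,"rbq":25,"zm":2},"x":{"a":49,"p":86,"vtj":34}}
After op 7 (add /x/zwq 17): {"jcb":[94,22,9,44,13,72],"ptn":{"k":70,"oir":88},"t":{"j":96,"rbq":25,"zm":2},"x":{"a":49,"p":86,"vtj":34,"zwq":17}}
After op 8 (replace /x/vtj 57): {"jcb":[94,22,9,44,13,72],"ptn":{"k":70,"oir":88},"t":{"j":96,"rbq":25,"zm":2},"x":{"a":49,"p":86,"vtj":57,"zwq":17}}
After op 9 (remove /ptn): {"jcb":[94,22,9,44,13,72],"t":{"j":96,"rbq":25,"zm":2},"x":{"a":49,"p":86,"vtj":57,"zwq":17}}
After op 10 (remove /x/a): {"jcb":[94,22,9,44,13,72],"t":{"j":96,"rbq":25,"zm":2},"x":{"p":86,"vtj":57,"zwq":17}}
After op 11 (replace /t/j 56): {"jcb":[94,22,9,44,13,72],"t":{"j":56,"rbq":25,"zm":2},"x":{"p":86,"vtj":57,"zwq":17}}
After op 12 (remove /x/p): {"jcb":[94,22,9,44,13,72],"t":{"j":56,"rbq":25,"zm":2},"x":{"vtj":57,"zwq":17}}
After op 13 (add /t/aew 40): {"jcb":[94,22,9,44,13,72],"t":{"aew":40,"j":56,"rbq":25,"zm":2},"x":{"vtj":57,"zwq":17}}
After op 14 (remove /jcb/5): {"jcb":[94,22,9,44,13],"t":{"aew":40,"j":56,"rbq":25,"zm":2},"x":{"vtj":57,"zwq":17}}
After op 15 (replace /x 3): {"jcb":[94,22,9,44,13],"t":{"aew":40,"j":56,"rbq":25,"zm":2},"x":3}
After op 16 (add /jcb/2 33): {"jcb":[94,22,33,9,44,13],"t":{"aew":40,"j":56,"rbq":25,"zm":2},"x":3}
After op 17 (remove /jcb/5): {"jcb":[94,22,33,9,44],"t":{"aew":40,"j":56,"rbq":25,"zm":2},"x":3}
After op 18 (replace /x 18): {"jcb":[94,22,33,9,44],"t":{"aew":40,"j":56,"rbq":25,"zm":2},"x":18}
After op 19 (replace /t 36): {"jcb":[94,22,33,9,44],"t":36,"x":18}
After op 20 (replace /jcb/1 58): {"jcb":[94,58,33,9,44],"t":36,"x":18}
After op 21 (replace /t 56): {"jcb":[94,58,33,9,44],"t":56,"x":18}
After op 22 (add /kmr 91): {"jcb":[94,58,33,9,44],"kmr":91,"t":56,"x":18}
After op 23 (add /jcb/1 62): {"jcb":[94,62,58,33,9,44],"kmr":91,"t":56,"x":18}
After op 24 (replace /jcb/0 3): {"jcb":[3,62,58,33,9,44],"kmr":91,"t":56,"x":18}
After op 25 (add /jcb/4 77): {"jcb":[3,62,58,33,77,9,44],"kmr":91,"t":56,"x":18}
Value at /jcb/6: 44

Answer: 44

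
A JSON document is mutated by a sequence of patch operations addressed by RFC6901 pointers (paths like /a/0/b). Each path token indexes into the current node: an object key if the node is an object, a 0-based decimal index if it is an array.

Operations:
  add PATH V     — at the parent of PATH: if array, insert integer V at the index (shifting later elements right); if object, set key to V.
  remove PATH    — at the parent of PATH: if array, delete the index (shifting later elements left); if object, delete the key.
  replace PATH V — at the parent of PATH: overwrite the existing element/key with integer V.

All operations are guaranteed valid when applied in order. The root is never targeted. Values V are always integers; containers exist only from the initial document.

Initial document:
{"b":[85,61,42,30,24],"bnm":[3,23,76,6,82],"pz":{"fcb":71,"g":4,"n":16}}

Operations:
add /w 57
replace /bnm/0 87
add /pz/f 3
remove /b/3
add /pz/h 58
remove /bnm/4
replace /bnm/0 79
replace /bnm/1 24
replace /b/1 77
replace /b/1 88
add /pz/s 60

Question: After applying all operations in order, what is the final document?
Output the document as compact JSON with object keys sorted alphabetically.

After op 1 (add /w 57): {"b":[85,61,42,30,24],"bnm":[3,23,76,6,82],"pz":{"fcb":71,"g":4,"n":16},"w":57}
After op 2 (replace /bnm/0 87): {"b":[85,61,42,30,24],"bnm":[87,23,76,6,82],"pz":{"fcb":71,"g":4,"n":16},"w":57}
After op 3 (add /pz/f 3): {"b":[85,61,42,30,24],"bnm":[87,23,76,6,82],"pz":{"f":3,"fcb":71,"g":4,"n":16},"w":57}
After op 4 (remove /b/3): {"b":[85,61,42,24],"bnm":[87,23,76,6,82],"pz":{"f":3,"fcb":71,"g":4,"n":16},"w":57}
After op 5 (add /pz/h 58): {"b":[85,61,42,24],"bnm":[87,23,76,6,82],"pz":{"f":3,"fcb":71,"g":4,"h":58,"n":16},"w":57}
After op 6 (remove /bnm/4): {"b":[85,61,42,24],"bnm":[87,23,76,6],"pz":{"f":3,"fcb":71,"g":4,"h":58,"n":16},"w":57}
After op 7 (replace /bnm/0 79): {"b":[85,61,42,24],"bnm":[79,23,76,6],"pz":{"f":3,"fcb":71,"g":4,"h":58,"n":16},"w":57}
After op 8 (replace /bnm/1 24): {"b":[85,61,42,24],"bnm":[79,24,76,6],"pz":{"f":3,"fcb":71,"g":4,"h":58,"n":16},"w":57}
After op 9 (replace /b/1 77): {"b":[85,77,42,24],"bnm":[79,24,76,6],"pz":{"f":3,"fcb":71,"g":4,"h":58,"n":16},"w":57}
After op 10 (replace /b/1 88): {"b":[85,88,42,24],"bnm":[79,24,76,6],"pz":{"f":3,"fcb":71,"g":4,"h":58,"n":16},"w":57}
After op 11 (add /pz/s 60): {"b":[85,88,42,24],"bnm":[79,24,76,6],"pz":{"f":3,"fcb":71,"g":4,"h":58,"n":16,"s":60},"w":57}

Answer: {"b":[85,88,42,24],"bnm":[79,24,76,6],"pz":{"f":3,"fcb":71,"g":4,"h":58,"n":16,"s":60},"w":57}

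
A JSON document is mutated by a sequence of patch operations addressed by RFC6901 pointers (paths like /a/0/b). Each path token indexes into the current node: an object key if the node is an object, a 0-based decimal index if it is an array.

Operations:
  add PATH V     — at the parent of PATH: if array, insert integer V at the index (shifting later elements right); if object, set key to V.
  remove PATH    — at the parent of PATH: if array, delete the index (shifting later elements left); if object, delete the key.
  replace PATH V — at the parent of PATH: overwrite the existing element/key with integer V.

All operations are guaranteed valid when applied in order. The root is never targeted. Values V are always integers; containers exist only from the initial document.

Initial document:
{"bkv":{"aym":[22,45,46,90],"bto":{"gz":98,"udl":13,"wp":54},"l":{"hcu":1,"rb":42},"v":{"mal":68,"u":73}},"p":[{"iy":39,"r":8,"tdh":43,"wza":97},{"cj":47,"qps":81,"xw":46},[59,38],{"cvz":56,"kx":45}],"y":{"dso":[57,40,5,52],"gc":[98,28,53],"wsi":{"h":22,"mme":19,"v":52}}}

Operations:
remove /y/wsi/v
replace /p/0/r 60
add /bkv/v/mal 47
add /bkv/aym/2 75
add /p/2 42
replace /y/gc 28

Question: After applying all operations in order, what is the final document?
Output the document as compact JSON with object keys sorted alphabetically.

After op 1 (remove /y/wsi/v): {"bkv":{"aym":[22,45,46,90],"bto":{"gz":98,"udl":13,"wp":54},"l":{"hcu":1,"rb":42},"v":{"mal":68,"u":73}},"p":[{"iy":39,"r":8,"tdh":43,"wza":97},{"cj":47,"qps":81,"xw":46},[59,38],{"cvz":56,"kx":45}],"y":{"dso":[57,40,5,52],"gc":[98,28,53],"wsi":{"h":22,"mme":19}}}
After op 2 (replace /p/0/r 60): {"bkv":{"aym":[22,45,46,90],"bto":{"gz":98,"udl":13,"wp":54},"l":{"hcu":1,"rb":42},"v":{"mal":68,"u":73}},"p":[{"iy":39,"r":60,"tdh":43,"wza":97},{"cj":47,"qps":81,"xw":46},[59,38],{"cvz":56,"kx":45}],"y":{"dso":[57,40,5,52],"gc":[98,28,53],"wsi":{"h":22,"mme":19}}}
After op 3 (add /bkv/v/mal 47): {"bkv":{"aym":[22,45,46,90],"bto":{"gz":98,"udl":13,"wp":54},"l":{"hcu":1,"rb":42},"v":{"mal":47,"u":73}},"p":[{"iy":39,"r":60,"tdh":43,"wza":97},{"cj":47,"qps":81,"xw":46},[59,38],{"cvz":56,"kx":45}],"y":{"dso":[57,40,5,52],"gc":[98,28,53],"wsi":{"h":22,"mme":19}}}
After op 4 (add /bkv/aym/2 75): {"bkv":{"aym":[22,45,75,46,90],"bto":{"gz":98,"udl":13,"wp":54},"l":{"hcu":1,"rb":42},"v":{"mal":47,"u":73}},"p":[{"iy":39,"r":60,"tdh":43,"wza":97},{"cj":47,"qps":81,"xw":46},[59,38],{"cvz":56,"kx":45}],"y":{"dso":[57,40,5,52],"gc":[98,28,53],"wsi":{"h":22,"mme":19}}}
After op 5 (add /p/2 42): {"bkv":{"aym":[22,45,75,46,90],"bto":{"gz":98,"udl":13,"wp":54},"l":{"hcu":1,"rb":42},"v":{"mal":47,"u":73}},"p":[{"iy":39,"r":60,"tdh":43,"wza":97},{"cj":47,"qps":81,"xw":46},42,[59,38],{"cvz":56,"kx":45}],"y":{"dso":[57,40,5,52],"gc":[98,28,53],"wsi":{"h":22,"mme":19}}}
After op 6 (replace /y/gc 28): {"bkv":{"aym":[22,45,75,46,90],"bto":{"gz":98,"udl":13,"wp":54},"l":{"hcu":1,"rb":42},"v":{"mal":47,"u":73}},"p":[{"iy":39,"r":60,"tdh":43,"wza":97},{"cj":47,"qps":81,"xw":46},42,[59,38],{"cvz":56,"kx":45}],"y":{"dso":[57,40,5,52],"gc":28,"wsi":{"h":22,"mme":19}}}

Answer: {"bkv":{"aym":[22,45,75,46,90],"bto":{"gz":98,"udl":13,"wp":54},"l":{"hcu":1,"rb":42},"v":{"mal":47,"u":73}},"p":[{"iy":39,"r":60,"tdh":43,"wza":97},{"cj":47,"qps":81,"xw":46},42,[59,38],{"cvz":56,"kx":45}],"y":{"dso":[57,40,5,52],"gc":28,"wsi":{"h":22,"mme":19}}}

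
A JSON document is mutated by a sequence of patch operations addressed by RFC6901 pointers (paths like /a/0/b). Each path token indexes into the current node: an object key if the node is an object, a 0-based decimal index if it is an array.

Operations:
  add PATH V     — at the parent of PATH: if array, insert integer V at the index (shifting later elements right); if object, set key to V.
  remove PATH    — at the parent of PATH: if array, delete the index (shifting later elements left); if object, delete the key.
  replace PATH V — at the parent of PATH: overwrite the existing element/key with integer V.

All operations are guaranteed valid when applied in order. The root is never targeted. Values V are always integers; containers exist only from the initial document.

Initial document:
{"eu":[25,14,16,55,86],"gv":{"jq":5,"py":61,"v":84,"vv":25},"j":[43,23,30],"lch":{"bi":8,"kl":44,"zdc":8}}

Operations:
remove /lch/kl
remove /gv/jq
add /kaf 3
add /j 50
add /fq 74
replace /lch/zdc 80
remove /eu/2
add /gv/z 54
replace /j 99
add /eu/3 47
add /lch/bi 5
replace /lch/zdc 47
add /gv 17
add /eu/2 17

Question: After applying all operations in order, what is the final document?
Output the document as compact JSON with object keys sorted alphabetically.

Answer: {"eu":[25,14,17,55,47,86],"fq":74,"gv":17,"j":99,"kaf":3,"lch":{"bi":5,"zdc":47}}

Derivation:
After op 1 (remove /lch/kl): {"eu":[25,14,16,55,86],"gv":{"jq":5,"py":61,"v":84,"vv":25},"j":[43,23,30],"lch":{"bi":8,"zdc":8}}
After op 2 (remove /gv/jq): {"eu":[25,14,16,55,86],"gv":{"py":61,"v":84,"vv":25},"j":[43,23,30],"lch":{"bi":8,"zdc":8}}
After op 3 (add /kaf 3): {"eu":[25,14,16,55,86],"gv":{"py":61,"v":84,"vv":25},"j":[43,23,30],"kaf":3,"lch":{"bi":8,"zdc":8}}
After op 4 (add /j 50): {"eu":[25,14,16,55,86],"gv":{"py":61,"v":84,"vv":25},"j":50,"kaf":3,"lch":{"bi":8,"zdc":8}}
After op 5 (add /fq 74): {"eu":[25,14,16,55,86],"fq":74,"gv":{"py":61,"v":84,"vv":25},"j":50,"kaf":3,"lch":{"bi":8,"zdc":8}}
After op 6 (replace /lch/zdc 80): {"eu":[25,14,16,55,86],"fq":74,"gv":{"py":61,"v":84,"vv":25},"j":50,"kaf":3,"lch":{"bi":8,"zdc":80}}
After op 7 (remove /eu/2): {"eu":[25,14,55,86],"fq":74,"gv":{"py":61,"v":84,"vv":25},"j":50,"kaf":3,"lch":{"bi":8,"zdc":80}}
After op 8 (add /gv/z 54): {"eu":[25,14,55,86],"fq":74,"gv":{"py":61,"v":84,"vv":25,"z":54},"j":50,"kaf":3,"lch":{"bi":8,"zdc":80}}
After op 9 (replace /j 99): {"eu":[25,14,55,86],"fq":74,"gv":{"py":61,"v":84,"vv":25,"z":54},"j":99,"kaf":3,"lch":{"bi":8,"zdc":80}}
After op 10 (add /eu/3 47): {"eu":[25,14,55,47,86],"fq":74,"gv":{"py":61,"v":84,"vv":25,"z":54},"j":99,"kaf":3,"lch":{"bi":8,"zdc":80}}
After op 11 (add /lch/bi 5): {"eu":[25,14,55,47,86],"fq":74,"gv":{"py":61,"v":84,"vv":25,"z":54},"j":99,"kaf":3,"lch":{"bi":5,"zdc":80}}
After op 12 (replace /lch/zdc 47): {"eu":[25,14,55,47,86],"fq":74,"gv":{"py":61,"v":84,"vv":25,"z":54},"j":99,"kaf":3,"lch":{"bi":5,"zdc":47}}
After op 13 (add /gv 17): {"eu":[25,14,55,47,86],"fq":74,"gv":17,"j":99,"kaf":3,"lch":{"bi":5,"zdc":47}}
After op 14 (add /eu/2 17): {"eu":[25,14,17,55,47,86],"fq":74,"gv":17,"j":99,"kaf":3,"lch":{"bi":5,"zdc":47}}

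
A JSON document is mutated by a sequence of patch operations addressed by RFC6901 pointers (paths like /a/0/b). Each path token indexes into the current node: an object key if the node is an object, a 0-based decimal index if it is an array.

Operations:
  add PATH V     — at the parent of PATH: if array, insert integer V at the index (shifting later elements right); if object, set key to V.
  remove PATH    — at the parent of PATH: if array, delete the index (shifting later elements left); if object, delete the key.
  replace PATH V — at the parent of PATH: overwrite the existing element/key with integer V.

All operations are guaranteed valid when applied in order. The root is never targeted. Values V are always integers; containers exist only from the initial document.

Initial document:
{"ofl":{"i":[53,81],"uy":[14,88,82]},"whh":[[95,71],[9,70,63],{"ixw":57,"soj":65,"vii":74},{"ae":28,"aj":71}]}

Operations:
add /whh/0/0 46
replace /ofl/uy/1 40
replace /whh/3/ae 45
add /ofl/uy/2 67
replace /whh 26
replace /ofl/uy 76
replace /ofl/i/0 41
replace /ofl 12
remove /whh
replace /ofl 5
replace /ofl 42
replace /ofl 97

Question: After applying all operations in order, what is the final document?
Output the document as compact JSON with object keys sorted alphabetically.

After op 1 (add /whh/0/0 46): {"ofl":{"i":[53,81],"uy":[14,88,82]},"whh":[[46,95,71],[9,70,63],{"ixw":57,"soj":65,"vii":74},{"ae":28,"aj":71}]}
After op 2 (replace /ofl/uy/1 40): {"ofl":{"i":[53,81],"uy":[14,40,82]},"whh":[[46,95,71],[9,70,63],{"ixw":57,"soj":65,"vii":74},{"ae":28,"aj":71}]}
After op 3 (replace /whh/3/ae 45): {"ofl":{"i":[53,81],"uy":[14,40,82]},"whh":[[46,95,71],[9,70,63],{"ixw":57,"soj":65,"vii":74},{"ae":45,"aj":71}]}
After op 4 (add /ofl/uy/2 67): {"ofl":{"i":[53,81],"uy":[14,40,67,82]},"whh":[[46,95,71],[9,70,63],{"ixw":57,"soj":65,"vii":74},{"ae":45,"aj":71}]}
After op 5 (replace /whh 26): {"ofl":{"i":[53,81],"uy":[14,40,67,82]},"whh":26}
After op 6 (replace /ofl/uy 76): {"ofl":{"i":[53,81],"uy":76},"whh":26}
After op 7 (replace /ofl/i/0 41): {"ofl":{"i":[41,81],"uy":76},"whh":26}
After op 8 (replace /ofl 12): {"ofl":12,"whh":26}
After op 9 (remove /whh): {"ofl":12}
After op 10 (replace /ofl 5): {"ofl":5}
After op 11 (replace /ofl 42): {"ofl":42}
After op 12 (replace /ofl 97): {"ofl":97}

Answer: {"ofl":97}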